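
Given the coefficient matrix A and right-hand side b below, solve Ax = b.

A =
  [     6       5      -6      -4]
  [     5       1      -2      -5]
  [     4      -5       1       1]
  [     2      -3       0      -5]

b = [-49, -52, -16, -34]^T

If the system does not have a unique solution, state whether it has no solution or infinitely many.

Row-reduce the augmented matrix:
R1 ← R1 / (6).
R2 ← R2 − 5·R1.
R3 ← R3 − 4·R1.
R4 ← R4 − 2·R1.
R2 ← R2 / (-19/6).
R1 ← R1 − 5/6·R2.
R3 ← R3 + 25/3·R2.
R4 ← R4 + 14/3·R2.
R3 ← R3 / (-55/19).
R1 ← R1 + 4/19·R3.
R2 ← R2 + 18/19·R3.
R4 ← R4 + 46/19·R3.
R4 ← R4 / (-437/55).
R1 ← R1 + 93/55·R4.
R2 ← R2 + 116/55·R4.
R3 ← R3 + 153/55·R4.
Reading off the reduced rows gives x_1 = -6, x_2 = -1, x_3 = -2, x_4 = 5.

x_1 = -6, x_2 = -1, x_3 = -2, x_4 = 5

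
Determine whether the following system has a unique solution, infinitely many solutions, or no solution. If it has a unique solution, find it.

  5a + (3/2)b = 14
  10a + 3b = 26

no solution

Row-reduce:
R1 ← R1 / (5).
R2 ← R2 − 10·R1.
Row 2 reduces to 0 = -2, a contradiction. The system is inconsistent.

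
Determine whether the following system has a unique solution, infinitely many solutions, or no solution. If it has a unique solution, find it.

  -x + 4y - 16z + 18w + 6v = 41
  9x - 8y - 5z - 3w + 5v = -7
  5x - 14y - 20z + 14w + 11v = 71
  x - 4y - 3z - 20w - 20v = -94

Row-reduce:
R1 ← R1 / (-1).
R2 ← R2 − 9·R1.
R3 ← R3 − 5·R1.
R4 ← R4 − 1·R1.
R2 ← R2 / (28).
R1 ← R1 + 4·R2.
R3 ← R3 − 6·R2.
R3 ← R3 / (-953/14).
R1 ← R1 + 37/7·R3.
R2 ← R2 + 149/28·R3.
R4 ← R4 + 19·R3.
R4 ← R4 / (-20507/953).
R1 ← R1 + 682/953·R4.
R2 ← R2 − 202/953·R4.
R3 ← R3 + 979/953·R4.
Rank is 4 with 5 unknowns, leaving v free.

infinitely many solutions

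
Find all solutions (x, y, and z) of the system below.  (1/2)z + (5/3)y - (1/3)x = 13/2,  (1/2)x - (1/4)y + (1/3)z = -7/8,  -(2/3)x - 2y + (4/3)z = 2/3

Row-reduce the augmented matrix:
R1 ← R1 / (-1/3).
R2 ← R2 − 1/2·R1.
R3 ← R3 + 2/3·R1.
R2 ← R2 / (9/4).
R1 ← R1 + 5·R2.
R3 ← R3 + 16/3·R2.
R3 ← R3 / (235/81).
R1 ← R1 − 49/54·R3.
R2 ← R2 − 13/27·R3.
Reading off the reduced rows gives x = -5/2, y = 5/2, z = 3.

x = -5/2, y = 5/2, z = 3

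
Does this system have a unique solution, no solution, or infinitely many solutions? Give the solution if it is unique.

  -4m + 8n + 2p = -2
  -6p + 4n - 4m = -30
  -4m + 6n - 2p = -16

Row-reduce:
R1 ← R1 / (-4).
R2 ← R2 + 4·R1.
R3 ← R3 + 4·R1.
R2 ← R2 / (-4).
R1 ← R1 + 2·R2.
R3 ← R3 + 2·R2.
Rank is 2 with 3 unknowns, leaving p free.

infinitely many solutions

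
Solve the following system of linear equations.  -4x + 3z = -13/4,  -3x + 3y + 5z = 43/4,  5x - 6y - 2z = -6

x = 5/2, y = 7/3, z = 9/4

Row-reduce the augmented matrix:
R1 ← R1 / (-4).
R2 ← R2 + 3·R1.
R3 ← R3 − 5·R1.
R2 ← R2 / (3).
R3 ← R3 + 6·R2.
R3 ← R3 / (29/4).
R1 ← R1 + 3/4·R3.
R2 ← R2 − 11/12·R3.
Reading off the reduced rows gives x = 5/2, y = 7/3, z = 9/4.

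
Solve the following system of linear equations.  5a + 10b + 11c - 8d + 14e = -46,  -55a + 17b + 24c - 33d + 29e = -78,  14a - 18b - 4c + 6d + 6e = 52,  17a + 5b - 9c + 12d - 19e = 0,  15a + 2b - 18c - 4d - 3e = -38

Row-reduce:
R1 ← R1 / (5).
R2 ← R2 + 55·R1.
R3 ← R3 − 14·R1.
R4 ← R4 − 17·R1.
R5 ← R5 − 15·R1.
R2 ← R2 / (127).
R1 ← R1 − 2·R2.
R3 ← R3 + 46·R2.
R4 ← R4 + 29·R2.
R5 ← R5 + 28·R2.
R3 ← R3 / (11252/635).
R1 ← R1 + 53/635·R3.
R2 ← R2 − 145/127·R3.
R4 ← R4 + 8439/635·R3.
R5 ← R5 + 2417/127·R3.
Swap R4 and R5.
R4 ← R4 / (-65391/2813).
R1 ← R1 − 655/2813·R4.
R2 ← R2 − 4/97·R4.
R3 ← R3 + 2449/2813·R4.
Rank is 4 with 5 unknowns, leaving e free.

infinitely many solutions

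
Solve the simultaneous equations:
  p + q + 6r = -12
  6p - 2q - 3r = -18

infinitely many solutions

Row-reduce:
R2 ← R2 − 6·R1.
R2 ← R2 / (-8).
R1 ← R1 − 1·R2.
Rank is 2 with 3 unknowns, leaving r free.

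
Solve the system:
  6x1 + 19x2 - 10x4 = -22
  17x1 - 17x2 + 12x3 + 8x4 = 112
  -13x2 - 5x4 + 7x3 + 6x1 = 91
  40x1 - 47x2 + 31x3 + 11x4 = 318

Row-reduce:
R1 ← R1 / (6).
R2 ← R2 − 17·R1.
R3 ← R3 − 6·R1.
R4 ← R4 − 40·R1.
R2 ← R2 / (-425/6).
R1 ← R1 − 19/6·R2.
R3 ← R3 + 32·R2.
R4 ← R4 + 521/3·R2.
R3 ← R3 / (671/425).
R1 ← R1 − 228/425·R3.
R2 ← R2 + 72/425·R3.
R4 ← R4 − 671/425·R3.
Row 4 reduces to 0 = 3, a contradiction. The system is inconsistent.

no solution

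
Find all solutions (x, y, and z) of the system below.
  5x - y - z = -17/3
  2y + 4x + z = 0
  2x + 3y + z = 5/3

Row-reduce the augmented matrix:
R1 ← R1 / (5).
R2 ← R2 − 4·R1.
R3 ← R3 − 2·R1.
R2 ← R2 / (14/5).
R1 ← R1 + 1/5·R2.
R3 ← R3 − 17/5·R2.
R3 ← R3 / (-11/14).
R1 ← R1 + 1/14·R3.
R2 ← R2 − 9/14·R3.
Reading off the reduced rows gives x = -2/3, y = 1/3, z = 2.

x = -2/3, y = 1/3, z = 2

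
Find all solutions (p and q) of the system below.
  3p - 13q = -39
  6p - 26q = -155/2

Row-reduce:
R1 ← R1 / (3).
R2 ← R2 − 6·R1.
Row 2 reduces to 0 = 1/2, a contradiction. The system is inconsistent.

no solution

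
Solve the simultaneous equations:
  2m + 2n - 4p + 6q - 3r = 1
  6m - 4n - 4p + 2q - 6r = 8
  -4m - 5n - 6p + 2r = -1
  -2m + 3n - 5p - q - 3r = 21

Row-reduce:
R1 ← R1 / (2).
R2 ← R2 − 6·R1.
R3 ← R3 + 4·R1.
R4 ← R4 + 2·R1.
R2 ← R2 / (-10).
R1 ← R1 − 1·R2.
R3 ← R3 + 1·R2.
R4 ← R4 − 5·R2.
R3 ← R3 / (-74/5).
R1 ← R1 + 6/5·R3.
R2 ← R2 + 4/5·R3.
R4 ← R4 + 5·R3.
R4 ← R4 / (-281/37).
R1 ← R1 − 11/37·R4.
R2 ← R2 − 32/37·R4.
R3 ← R3 + 34/37·R4.
Rank is 4 with 5 unknowns, leaving r free.

infinitely many solutions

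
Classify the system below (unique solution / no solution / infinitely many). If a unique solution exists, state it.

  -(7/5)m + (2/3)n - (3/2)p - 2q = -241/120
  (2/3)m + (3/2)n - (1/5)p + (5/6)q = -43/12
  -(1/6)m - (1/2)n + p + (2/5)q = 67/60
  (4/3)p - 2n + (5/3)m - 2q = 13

m = 2, n = -2, p = 5/4, q = -2

Row-reduce the augmented matrix:
R1 ← R1 / (-7/5).
R2 ← R2 − 2/3·R1.
R3 ← R3 + 1/6·R1.
R4 ← R4 − 5/3·R1.
R2 ← R2 / (229/126).
R1 ← R1 + 10/21·R2.
R3 ← R3 + 73/126·R2.
R4 ← R4 + 76/63·R2.
R3 ← R3 / (4063/4580).
R1 ← R1 − 381/458·R3.
R2 ← R2 + 576/1145·R3.
R4 ← R4 + 7277/6870·R3.
R4 ← R4 / (-684421/182835).
R1 ← R1 − 3391/4063·R4.
R2 ← R2 − 5583/20315·R4.
R3 ← R3 − 8246/12189·R4.
Reading off the reduced rows gives m = 2, n = -2, p = 5/4, q = -2.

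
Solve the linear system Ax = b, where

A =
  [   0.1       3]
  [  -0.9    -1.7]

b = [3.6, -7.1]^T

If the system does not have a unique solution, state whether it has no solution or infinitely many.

Row-reduce the augmented matrix:
R1 ← R1 / (1/10).
R2 ← R2 + 9/10·R1.
R2 ← R2 / (253/10).
R1 ← R1 − 30·R2.
Reading off the reduced rows gives x_1 = 6, x_2 = 1.

x_1 = 6, x_2 = 1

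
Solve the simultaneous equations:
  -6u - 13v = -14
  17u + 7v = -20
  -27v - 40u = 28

no solution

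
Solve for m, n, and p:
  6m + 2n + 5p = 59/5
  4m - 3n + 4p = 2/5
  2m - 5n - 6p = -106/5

m = -1/5, n = 2, p = 9/5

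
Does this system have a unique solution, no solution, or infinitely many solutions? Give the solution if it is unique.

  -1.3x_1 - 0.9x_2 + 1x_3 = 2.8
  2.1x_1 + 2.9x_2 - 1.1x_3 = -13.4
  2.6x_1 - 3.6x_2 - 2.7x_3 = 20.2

x_1 = -4, x_2 = -4, x_3 = -6

Row-reduce the augmented matrix:
R1 ← R1 / (-13/10).
R2 ← R2 − 21/10·R1.
R3 ← R3 − 13/5·R1.
R2 ← R2 / (94/65).
R1 ← R1 − 9/13·R2.
R3 ← R3 + 27/5·R2.
R3 ← R3 / (1151/940).
R1 ← R1 + 191/188·R3.
R2 ← R2 − 67/188·R3.
Reading off the reduced rows gives x_1 = -4, x_2 = -4, x_3 = -6.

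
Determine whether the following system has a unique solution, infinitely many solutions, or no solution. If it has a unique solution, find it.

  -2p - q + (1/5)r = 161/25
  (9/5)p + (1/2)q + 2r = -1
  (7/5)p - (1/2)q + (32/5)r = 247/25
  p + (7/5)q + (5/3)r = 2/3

p = -3, q = 0, r = 11/5

Row-reduce the augmented matrix:
R1 ← R1 / (-2).
R2 ← R2 − 9/5·R1.
R3 ← R3 − 7/5·R1.
R4 ← R4 − 1·R1.
R2 ← R2 / (-2/5).
R1 ← R1 − 1/2·R2.
R3 ← R3 + 6/5·R2.
R4 ← R4 − 9/10·R2.
Swap R3 and R4.
R3 ← R3 / (4003/600).
R1 ← R1 − 21/8·R3.
R2 ← R2 + 109/20·R3.
R4 reduces to 0 = 0, so the extra equation is consistent.
Reading off the reduced rows gives p = -3, q = 0, r = 11/5.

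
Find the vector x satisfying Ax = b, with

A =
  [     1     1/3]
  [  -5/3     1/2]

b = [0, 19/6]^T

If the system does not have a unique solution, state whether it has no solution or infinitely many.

From equation 1: x_1 = 0 − 1/3·x_2.
Substitute into equation 2 and solve: x_2 = 3.
Then x_1 = -1.

x_1 = -1, x_2 = 3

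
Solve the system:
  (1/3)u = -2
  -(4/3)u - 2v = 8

u = -6, v = 0

Row-reduce the augmented matrix:
R1 ← R1 / (1/3).
R2 ← R2 + 4/3·R1.
R2 ← R2 / (-2).
Reading off the reduced rows gives u = -6, v = 0.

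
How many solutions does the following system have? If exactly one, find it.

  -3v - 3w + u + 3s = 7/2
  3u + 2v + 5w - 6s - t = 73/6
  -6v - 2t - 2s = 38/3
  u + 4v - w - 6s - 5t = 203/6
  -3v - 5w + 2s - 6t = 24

u = 5/2, v = -1/3, w = -3, s = -3, t = -7/3

Row-reduce the augmented matrix:
R2 ← R2 − 3·R1.
R4 ← R4 − 1·R1.
R2 ← R2 / (11).
R1 ← R1 + 3·R2.
R3 ← R3 + 6·R2.
R4 ← R4 − 7·R2.
R5 ← R5 + 3·R2.
R3 ← R3 / (84/11).
R1 ← R1 − 9/11·R3.
R2 ← R2 − 14/11·R3.
R4 ← R4 + 76/11·R3.
R5 ← R5 + 13/11·R3.
R4 ← R4 / (-26/3).
R2 ← R2 − 1/3·R4.
R3 ← R3 + 4/3·R4.
R5 ← R5 + 11/3·R4.
R5 ← R5 / (-50/13).
R2 ← R2 − 1/13·R5.
R3 ← R3 − 9/13·R5.
R4 ← R4 − 10/13·R5.
Reading off the reduced rows gives u = 5/2, v = -1/3, w = -3, s = -3, t = -7/3.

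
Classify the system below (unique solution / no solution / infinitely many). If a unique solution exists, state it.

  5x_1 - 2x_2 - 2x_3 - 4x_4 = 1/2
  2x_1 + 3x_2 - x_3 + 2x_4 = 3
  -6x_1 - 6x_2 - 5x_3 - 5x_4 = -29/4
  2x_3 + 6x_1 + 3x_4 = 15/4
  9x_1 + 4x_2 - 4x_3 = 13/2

x_1 = 1/2, x_2 = 1/2, x_3 = 0, x_4 = 1/4

Row-reduce the augmented matrix:
R1 ← R1 / (5).
R2 ← R2 − 2·R1.
R3 ← R3 + 6·R1.
R4 ← R4 − 6·R1.
R5 ← R5 − 9·R1.
R2 ← R2 / (19/5).
R1 ← R1 + 2/5·R2.
R3 ← R3 + 42/5·R2.
R4 ← R4 − 12/5·R2.
R5 ← R5 − 38/5·R2.
R3 ← R3 / (-149/19).
R1 ← R1 + 8/19·R3.
R2 ← R2 + 1/19·R3.
R4 ← R4 − 86/19·R3.
R4 ← R4 / (665/149).
R1 ← R1 + 48/149·R4.
R2 ← R2 − 143/149·R4.
R3 ← R3 − 35/149·R4.
R5 reduces to 0 = 0, so the extra equation is consistent.
Reading off the reduced rows gives x_1 = 1/2, x_2 = 1/2, x_3 = 0, x_4 = 1/4.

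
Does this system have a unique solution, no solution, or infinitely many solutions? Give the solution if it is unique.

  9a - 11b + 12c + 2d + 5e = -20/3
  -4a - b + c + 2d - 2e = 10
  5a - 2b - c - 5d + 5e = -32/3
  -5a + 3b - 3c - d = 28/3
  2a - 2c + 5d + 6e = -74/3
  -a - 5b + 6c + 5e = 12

a = -8/3, b = 2/3, c = 8/3, d = -2, e = -2/3

Row-reduce the augmented matrix:
R1 ← R1 / (9).
R2 ← R2 + 4·R1.
R3 ← R3 − 5·R1.
R4 ← R4 + 5·R1.
R5 ← R5 − 2·R1.
R6 ← R6 + 1·R1.
R2 ← R2 / (-53/9).
R1 ← R1 + 11/9·R2.
R3 ← R3 − 37/9·R2.
R4 ← R4 + 28/9·R2.
R5 ← R5 − 22/9·R2.
R6 ← R6 + 56/9·R2.
R3 ← R3 / (-172/53).
R1 ← R1 − 1/53·R3.
R2 ← R2 + 57/53·R3.
R4 ← R4 − 17/53·R3.
R5 ← R5 + 108/53·R3.
R6 ← R6 − 34/53·R3.
R4 ← R4 / (-313/172).
R1 ← R1 + 69/172·R4.
R2 ← R2 − 149/172·R4.
R3 ← R3 − 217/172·R4.
R5 ← R5 − 358/43·R4.
R6 ← R6 + 313/86·R4.
R5 ← R5 / (5238/313).
R1 ← R1 + 36/313·R5.
R2 ← R2 − 173/313·R5.
R3 ← R3 − 399/313·R5.
R4 ← R4 + 498/313·R5.
R6 reduces to 0 = 0, so the extra equation is consistent.
Reading off the reduced rows gives a = -8/3, b = 2/3, c = 8/3, d = -2, e = -2/3.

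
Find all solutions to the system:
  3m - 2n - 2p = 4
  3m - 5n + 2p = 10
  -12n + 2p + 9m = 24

infinitely many solutions

Row-reduce:
R1 ← R1 / (3).
R2 ← R2 − 3·R1.
R3 ← R3 − 9·R1.
R2 ← R2 / (-3).
R1 ← R1 + 2/3·R2.
R3 ← R3 + 6·R2.
Rank is 2 with 3 unknowns, leaving p free.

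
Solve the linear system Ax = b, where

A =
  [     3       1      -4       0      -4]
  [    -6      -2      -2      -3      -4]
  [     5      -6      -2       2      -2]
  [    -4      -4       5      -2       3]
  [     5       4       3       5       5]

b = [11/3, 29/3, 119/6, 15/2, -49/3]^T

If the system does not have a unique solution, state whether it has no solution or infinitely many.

Row-reduce the augmented matrix:
R1 ← R1 / (3).
R2 ← R2 + 6·R1.
R3 ← R3 − 5·R1.
R4 ← R4 + 4·R1.
R5 ← R5 − 5·R1.
Swap R2 and R3.
R2 ← R2 / (-23/3).
R1 ← R1 − 1/3·R2.
R4 ← R4 + 8/3·R2.
R5 ← R5 − 7/3·R2.
R3 ← R3 / (-10).
R1 ← R1 + 26/23·R3.
R2 ← R2 + 14/23·R3.
R4 ← R4 + 45/23·R3.
R5 ← R5 − 255/23·R3.
R4 ← R4 / (-97/46).
R1 ← R1 − 49/115·R4.
R2 ← R2 + 9/115·R4.
R3 ← R3 − 3/10·R4.
R5 ← R5 − 105/46·R4.
R5 ← R5 / (-190/97).
R1 ← R1 + 48/485·R5.
R2 ← R2 − 88/485·R5.
R3 ← R3 − 471/485·R5.
R4 ← R4 − 74/97·R5.
Reading off the reduced rows gives x_1 = 1/2, x_2 = -5/2, x_3 = 3/2, x_4 = 0, x_5 = -8/3.

x_1 = 1/2, x_2 = -5/2, x_3 = 3/2, x_4 = 0, x_5 = -8/3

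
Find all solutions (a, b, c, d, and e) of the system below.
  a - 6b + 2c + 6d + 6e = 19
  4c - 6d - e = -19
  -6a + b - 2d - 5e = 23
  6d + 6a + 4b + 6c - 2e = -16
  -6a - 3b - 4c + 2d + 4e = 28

Row-reduce the augmented matrix:
R3 ← R3 + 6·R1.
R4 ← R4 − 6·R1.
R5 ← R5 + 6·R1.
Swap R2 and R3.
R2 ← R2 / (-35).
R1 ← R1 + 6·R2.
R4 ← R4 − 40·R2.
R5 ← R5 + 39·R2.
R3 ← R3 / (4).
R1 ← R1 + 2/35·R3.
R2 ← R2 + 12/35·R3.
R4 ← R4 − 54/7·R3.
R5 ← R5 + 188/35·R3.
R4 ← R4 / (143/7).
R1 ← R1 − 3/35·R4.
R2 ← R2 + 52/35·R4.
R3 ← R3 + 3/2·R4.
R5 ← R5 + 278/35·R4.
R5 ← R5 / (2763/715).
R1 ← R1 − 482/715·R5.
R2 ← R2 + 56/55·R5.
R3 ← R3 + 85/286·R5.
R4 ← R4 + 9/286·R5.
Reading off the reduced rows gives a = -3, b = -4, c = -1, d = 3, e = -3.

a = -3, b = -4, c = -1, d = 3, e = -3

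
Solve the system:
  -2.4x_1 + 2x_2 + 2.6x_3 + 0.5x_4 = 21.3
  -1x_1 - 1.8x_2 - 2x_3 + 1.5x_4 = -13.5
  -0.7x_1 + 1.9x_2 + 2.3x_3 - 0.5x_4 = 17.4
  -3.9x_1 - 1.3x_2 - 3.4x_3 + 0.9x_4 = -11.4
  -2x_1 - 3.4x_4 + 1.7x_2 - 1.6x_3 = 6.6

Row-reduce the augmented matrix:
R1 ← R1 / (-12/5).
R2 ← R2 + 1·R1.
R3 ← R3 + 7/10·R1.
R4 ← R4 + 39/10·R1.
R5 ← R5 + 2·R1.
R2 ← R2 / (-79/30).
R1 ← R1 + 5/6·R2.
R3 ← R3 − 79/60·R2.
R4 ← R4 + 91/20·R2.
R5 ← R5 − 1/30·R2.
Swap R3 and R4.
R3 ← R3 / (-363/158).
R1 ← R1 + 17/158·R3.
R2 ← R2 − 185/158·R3.
R5 ← R5 + 6013/1580·R3.
Swap R4 and R5.
R4 ← R4 / (-149/600).
R1 ← R1 + 31/60·R4.
R2 ← R2 + 19/12·R4.
R3 ← R3 − 14/15·R4.
R5 reduces to 0 = 0, so the extra equation is consistent.
Reading off the reduced rows gives x_1 = -3, x_2 = 0, x_3 = 6, x_4 = -3.

x_1 = -3, x_2 = 0, x_3 = 6, x_4 = -3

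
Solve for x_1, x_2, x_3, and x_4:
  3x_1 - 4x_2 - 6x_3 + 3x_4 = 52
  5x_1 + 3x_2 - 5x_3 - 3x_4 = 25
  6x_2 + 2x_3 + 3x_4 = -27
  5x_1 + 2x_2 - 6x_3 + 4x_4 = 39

x_1 = 5, x_2 = -4, x_3 = -3, x_4 = 1

Row-reduce the augmented matrix:
R1 ← R1 / (3).
R2 ← R2 − 5·R1.
R4 ← R4 − 5·R1.
R2 ← R2 / (29/3).
R1 ← R1 + 4/3·R2.
R3 ← R3 − 6·R2.
R4 ← R4 − 26/3·R2.
R3 ← R3 / (-32/29).
R1 ← R1 + 38/29·R3.
R2 ← R2 − 15/29·R3.
R4 ← R4 + 14/29·R3.
R4 ← R4 / (43/16).
R1 ← R1 + 153/16·R4.
R2 ← R2 − 93/32·R4.
R3 ← R3 + 231/32·R4.
Reading off the reduced rows gives x_1 = 5, x_2 = -4, x_3 = -3, x_4 = 1.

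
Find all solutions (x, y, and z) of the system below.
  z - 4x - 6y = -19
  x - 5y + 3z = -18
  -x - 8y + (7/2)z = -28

no solution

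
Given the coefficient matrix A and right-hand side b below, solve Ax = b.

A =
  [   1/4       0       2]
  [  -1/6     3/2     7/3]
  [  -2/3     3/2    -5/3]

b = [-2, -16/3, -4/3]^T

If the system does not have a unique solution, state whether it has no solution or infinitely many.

infinitely many solutions

Row-reduce:
R1 ← R1 / (1/4).
R2 ← R2 + 1/6·R1.
R3 ← R3 + 2/3·R1.
R2 ← R2 / (3/2).
R3 ← R3 − 3/2·R2.
Rank is 2 with 3 unknowns, leaving x_3 free.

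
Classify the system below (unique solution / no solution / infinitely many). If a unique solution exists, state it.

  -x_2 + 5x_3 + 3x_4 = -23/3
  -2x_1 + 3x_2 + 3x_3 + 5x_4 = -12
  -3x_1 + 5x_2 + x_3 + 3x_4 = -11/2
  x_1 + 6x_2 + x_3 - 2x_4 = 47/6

x_1 = -1/2, x_2 = 1/3, x_3 = 1/3, x_4 = -3

Row-reduce the augmented matrix:
Swap R1 and R2.
R1 ← R1 / (-2).
R3 ← R3 + 3·R1.
R4 ← R4 − 1·R1.
R2 ← R2 / (-1).
R1 ← R1 + 3/2·R2.
R3 ← R3 − 1/2·R2.
R4 ← R4 − 15/2·R2.
R3 ← R3 / (-1).
R1 ← R1 + 9·R3.
R2 ← R2 + 5·R3.
R4 ← R4 − 40·R3.
R4 ← R4 / (-97).
R1 ← R1 − 20·R4.
R2 ← R2 − 12·R4.
R3 ← R3 − 3·R4.
Reading off the reduced rows gives x_1 = -1/2, x_2 = 1/3, x_3 = 1/3, x_4 = -3.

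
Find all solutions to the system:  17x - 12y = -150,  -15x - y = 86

From equation 2: y = -86 − 15·x.
Substitute into equation 1 and solve: x = -6.
Then y = 4.

x = -6, y = 4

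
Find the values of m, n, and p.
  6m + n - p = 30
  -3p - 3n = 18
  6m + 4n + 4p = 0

m = 4, n = 0, p = -6

Row-reduce the augmented matrix:
R1 ← R1 / (6).
R3 ← R3 − 6·R1.
R2 ← R2 / (-3).
R1 ← R1 − 1/6·R2.
R3 ← R3 − 3·R2.
R3 ← R3 / (2).
R1 ← R1 + 1/3·R3.
R2 ← R2 − 1·R3.
Reading off the reduced rows gives m = 4, n = 0, p = -6.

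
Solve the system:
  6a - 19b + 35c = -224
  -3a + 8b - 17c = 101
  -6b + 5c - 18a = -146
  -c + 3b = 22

a = 5, b = 6, c = -4

Row-reduce the augmented matrix:
R1 ← R1 / (6).
R2 ← R2 + 3·R1.
R3 ← R3 + 18·R1.
R2 ← R2 / (-3/2).
R1 ← R1 + 19/6·R2.
R3 ← R3 + 63·R2.
R4 ← R4 − 3·R2.
R3 ← R3 / (89).
R1 ← R1 − 43/9·R3.
R2 ← R2 + 1/3·R3.
R4 reduces to 0 = 0, so the extra equation is consistent.
Reading off the reduced rows gives a = 5, b = 6, c = -4.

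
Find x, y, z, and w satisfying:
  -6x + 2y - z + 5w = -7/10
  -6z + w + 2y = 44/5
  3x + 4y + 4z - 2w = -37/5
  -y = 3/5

Row-reduce the augmented matrix:
R1 ← R1 / (-6).
R3 ← R3 − 3·R1.
R2 ← R2 / (2).
R1 ← R1 + 1/3·R2.
R3 ← R3 − 5·R2.
R4 ← R4 + 1·R2.
R3 ← R3 / (37/2).
R1 ← R1 + 5/6·R3.
R2 ← R2 + 3·R3.
R4 ← R4 + 3·R3.
R4 ← R4 / (13/74).
R1 ← R1 + 28/37·R4.
R2 ← R2 − 13/74·R4.
R3 ← R3 + 4/37·R4.
Reading off the reduced rows gives x = 1, y = -3/5, z = -3/2, w = 1.

x = 1, y = -3/5, z = -3/2, w = 1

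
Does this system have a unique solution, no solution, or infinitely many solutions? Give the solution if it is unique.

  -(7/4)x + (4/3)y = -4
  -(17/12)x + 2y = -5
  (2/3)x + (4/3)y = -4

no solution

Row-reduce:
R1 ← R1 / (-7/4).
R2 ← R2 + 17/12·R1.
R3 ← R3 − 2/3·R1.
R2 ← R2 / (58/63).
R1 ← R1 + 16/21·R2.
R3 ← R3 − 116/63·R2.
Row 3 reduces to 0 = -2, a contradiction. The system is inconsistent.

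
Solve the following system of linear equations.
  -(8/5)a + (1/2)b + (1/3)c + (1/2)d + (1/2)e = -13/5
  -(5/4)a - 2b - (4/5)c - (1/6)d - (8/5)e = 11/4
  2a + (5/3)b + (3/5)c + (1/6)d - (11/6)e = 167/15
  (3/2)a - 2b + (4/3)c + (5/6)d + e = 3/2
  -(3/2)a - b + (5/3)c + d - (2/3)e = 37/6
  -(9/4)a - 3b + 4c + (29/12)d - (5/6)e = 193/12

no solution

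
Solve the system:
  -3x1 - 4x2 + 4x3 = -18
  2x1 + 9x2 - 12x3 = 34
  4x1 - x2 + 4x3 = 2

infinitely many solutions

Row-reduce:
R1 ← R1 / (-3).
R2 ← R2 − 2·R1.
R3 ← R3 − 4·R1.
R2 ← R2 / (19/3).
R1 ← R1 − 4/3·R2.
R3 ← R3 + 19/3·R2.
Rank is 2 with 3 unknowns, leaving x3 free.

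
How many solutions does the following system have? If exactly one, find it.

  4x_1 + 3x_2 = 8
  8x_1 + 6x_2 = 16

infinitely many solutions

Row-reduce:
R1 ← R1 / (4).
R2 ← R2 − 8·R1.
Rank is 1 with 2 unknowns, leaving x_2 free.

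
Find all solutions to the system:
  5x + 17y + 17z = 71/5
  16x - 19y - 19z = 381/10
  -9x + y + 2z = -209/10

x = 5/2, y = -7/5, z = 3/2

Row-reduce the augmented matrix:
R1 ← R1 / (5).
R2 ← R2 − 16·R1.
R3 ← R3 + 9·R1.
R2 ← R2 / (-367/5).
R1 ← R1 − 17/5·R2.
R3 ← R3 − 158/5·R2.
R2 ← R2 − 1·R3.
Reading off the reduced rows gives x = 5/2, y = -7/5, z = 3/2.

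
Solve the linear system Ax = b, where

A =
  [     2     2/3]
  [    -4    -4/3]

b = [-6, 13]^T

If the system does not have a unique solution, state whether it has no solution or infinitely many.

Row-reduce:
R1 ← R1 / (2).
R2 ← R2 + 4·R1.
Row 2 reduces to 0 = 1, a contradiction. The system is inconsistent.

no solution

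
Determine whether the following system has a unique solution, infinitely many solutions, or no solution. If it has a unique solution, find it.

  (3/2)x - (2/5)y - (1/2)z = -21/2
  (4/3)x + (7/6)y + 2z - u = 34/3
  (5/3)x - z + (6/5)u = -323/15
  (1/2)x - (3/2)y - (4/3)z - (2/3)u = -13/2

x = -5, y = 0, z = 6, u = -6

Row-reduce the augmented matrix:
R1 ← R1 / (3/2).
R2 ← R2 − 4/3·R1.
R3 ← R3 − 5/3·R1.
R4 ← R4 − 1/2·R1.
R2 ← R2 / (137/90).
R1 ← R1 + 4/15·R2.
R3 ← R3 − 4/9·R2.
R4 ← R4 + 41/30·R2.
R3 ← R3 / (-476/411).
R1 ← R1 − 13/137·R3.
R2 ← R2 − 220/137·R3.
R4 ← R4 − 845/822·R3.
R4 ← R4 / (-49/204).
R1 ← R1 + 9/170·R4.
R2 ← R2 − 24/17·R4.
R3 ← R3 + 219/170·R4.
Reading off the reduced rows gives x = -5, y = 0, z = 6, u = -6.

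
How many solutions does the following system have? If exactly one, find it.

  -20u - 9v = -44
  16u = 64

u = 4, v = -4

Row-reduce the augmented matrix:
R1 ← R1 / (-20).
R2 ← R2 − 16·R1.
R2 ← R2 / (-36/5).
R1 ← R1 − 9/20·R2.
Reading off the reduced rows gives u = 4, v = -4.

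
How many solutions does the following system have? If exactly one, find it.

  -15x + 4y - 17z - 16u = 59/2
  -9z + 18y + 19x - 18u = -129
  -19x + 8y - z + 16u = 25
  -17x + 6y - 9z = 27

Row-reduce:
R1 ← R1 / (-15).
R2 ← R2 − 19·R1.
R3 ← R3 + 19·R1.
R4 ← R4 + 17·R1.
R2 ← R2 / (346/15).
R1 ← R1 + 4/15·R2.
R3 ← R3 − 44/15·R2.
R4 ← R4 − 22/15·R2.
R3 ← R3 / (4224/173).
R1 ← R1 − 135/173·R3.
R2 ← R2 + 229/173·R3.
R4 ← R4 − 2112/173·R3.
Row 4 reduces to 0 = -1/4, a contradiction. The system is inconsistent.

no solution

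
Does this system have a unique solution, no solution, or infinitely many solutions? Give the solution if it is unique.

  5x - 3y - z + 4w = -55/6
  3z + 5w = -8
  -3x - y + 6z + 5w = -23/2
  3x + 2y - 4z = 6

x = -1/3, y = 3/2, z = -1, w = -1

Row-reduce the augmented matrix:
R1 ← R1 / (5).
R3 ← R3 + 3·R1.
R4 ← R4 − 3·R1.
Swap R2 and R3.
R2 ← R2 / (-14/5).
R1 ← R1 + 3/5·R2.
R4 ← R4 − 19/5·R2.
R3 ← R3 / (3).
R1 ← R1 + 19/14·R3.
R2 ← R2 + 27/14·R3.
R4 ← R4 − 55/14·R3.
R4 ← R4 / (23/21).
R1 ← R1 − 31/21·R4.
R2 ← R2 − 4/7·R4.
R3 ← R3 − 5/3·R4.
Reading off the reduced rows gives x = -1/3, y = 3/2, z = -1, w = -1.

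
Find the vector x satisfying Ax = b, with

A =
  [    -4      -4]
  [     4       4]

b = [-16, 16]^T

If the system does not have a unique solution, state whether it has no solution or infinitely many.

infinitely many solutions

Row-reduce:
R1 ← R1 / (-4).
R2 ← R2 − 4·R1.
Rank is 1 with 2 unknowns, leaving x_2 free.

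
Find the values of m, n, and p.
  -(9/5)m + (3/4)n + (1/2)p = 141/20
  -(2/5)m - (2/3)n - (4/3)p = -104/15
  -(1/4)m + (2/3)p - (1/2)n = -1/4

m = -1, n = 5, p = 3

Row-reduce the augmented matrix:
R1 ← R1 / (-9/5).
R2 ← R2 + 2/5·R1.
R3 ← R3 + 1/4·R1.
R2 ← R2 / (-5/6).
R1 ← R1 + 5/12·R2.
R3 ← R3 + 29/48·R2.
R3 ← R3 / (74/45).
R1 ← R1 − 4/9·R3.
R2 ← R2 − 26/15·R3.
Reading off the reduced rows gives m = -1, n = 5, p = 3.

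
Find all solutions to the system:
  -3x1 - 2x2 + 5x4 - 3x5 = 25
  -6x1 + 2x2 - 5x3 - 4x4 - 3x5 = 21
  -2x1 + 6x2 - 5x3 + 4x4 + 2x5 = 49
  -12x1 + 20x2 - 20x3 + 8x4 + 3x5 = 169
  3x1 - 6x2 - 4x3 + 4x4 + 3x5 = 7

no solution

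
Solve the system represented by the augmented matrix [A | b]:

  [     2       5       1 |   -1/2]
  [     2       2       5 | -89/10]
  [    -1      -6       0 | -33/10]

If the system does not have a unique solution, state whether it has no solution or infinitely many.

x_1 = -3/2, x_2 = 4/5, x_3 = -3/2

Row-reduce the augmented matrix:
R1 ← R1 / (2).
R2 ← R2 − 2·R1.
R3 ← R3 + 1·R1.
R2 ← R2 / (-3).
R1 ← R1 − 5/2·R2.
R3 ← R3 + 7/2·R2.
R3 ← R3 / (-25/6).
R1 ← R1 − 23/6·R3.
R2 ← R2 + 4/3·R3.
Reading off the reduced rows gives x_1 = -3/2, x_2 = 4/5, x_3 = -3/2.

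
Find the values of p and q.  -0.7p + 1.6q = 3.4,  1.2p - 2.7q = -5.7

p = 2, q = 3

Row-reduce the augmented matrix:
R1 ← R1 / (-7/10).
R2 ← R2 − 6/5·R1.
R2 ← R2 / (3/70).
R1 ← R1 + 16/7·R2.
Reading off the reduced rows gives p = 2, q = 3.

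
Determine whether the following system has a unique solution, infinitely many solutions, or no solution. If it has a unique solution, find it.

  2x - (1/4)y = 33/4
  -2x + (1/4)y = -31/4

Row-reduce:
R1 ← R1 / (2).
R2 ← R2 + 2·R1.
Row 2 reduces to 0 = 1/2, a contradiction. The system is inconsistent.

no solution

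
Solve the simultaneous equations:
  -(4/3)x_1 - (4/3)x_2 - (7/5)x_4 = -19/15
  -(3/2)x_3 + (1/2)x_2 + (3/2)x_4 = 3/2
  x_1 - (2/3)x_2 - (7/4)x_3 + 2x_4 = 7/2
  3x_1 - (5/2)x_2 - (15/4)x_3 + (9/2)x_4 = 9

infinitely many solutions

Row-reduce:
R1 ← R1 / (-4/3).
R3 ← R3 − 1·R1.
R4 ← R4 − 3·R1.
R2 ← R2 / (1/2).
R1 ← R1 − 1·R2.
R3 ← R3 + 5/3·R2.
R4 ← R4 + 11/2·R2.
R3 ← R3 / (-27/4).
R1 ← R1 − 3·R3.
R2 ← R2 + 3·R3.
R4 ← R4 + 81/4·R3.
Rank is 3 with 4 unknowns, leaving x_4 free.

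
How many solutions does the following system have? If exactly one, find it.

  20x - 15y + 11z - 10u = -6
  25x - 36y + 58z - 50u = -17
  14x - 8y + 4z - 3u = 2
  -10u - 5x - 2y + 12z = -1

Row-reduce:
R1 ← R1 / (20).
R2 ← R2 − 25·R1.
R3 ← R3 − 14·R1.
R4 ← R4 + 5·R1.
R2 ← R2 / (-69/4).
R1 ← R1 + 3/4·R2.
R3 ← R3 − 5/2·R2.
R4 ← R4 + 23/4·R2.
R3 ← R3 / (312/115).
R1 ← R1 + 158/115·R3.
R2 ← R2 + 59/23·R3.
Row 4 reduces to 0 = 2/3, a contradiction. The system is inconsistent.

no solution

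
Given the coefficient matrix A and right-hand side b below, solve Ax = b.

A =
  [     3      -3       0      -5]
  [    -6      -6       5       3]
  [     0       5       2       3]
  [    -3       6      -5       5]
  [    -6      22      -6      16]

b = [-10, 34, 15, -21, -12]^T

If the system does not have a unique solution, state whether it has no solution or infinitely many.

x_1 = 3, x_2 = -2, x_3 = 5, x_4 = 5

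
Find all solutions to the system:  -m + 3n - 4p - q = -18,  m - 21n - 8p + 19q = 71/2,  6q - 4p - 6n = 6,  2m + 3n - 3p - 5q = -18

Row-reduce:
R1 ← R1 / (-1).
R2 ← R2 − 1·R1.
R4 ← R4 − 2·R1.
R2 ← R2 / (-18).
R1 ← R1 + 3·R2.
R3 ← R3 + 6·R2.
R4 ← R4 − 9·R2.
Swap R3 and R4.
R3 ← R3 / (-17).
R1 ← R1 − 6·R3.
R2 ← R2 − 2/3·R3.
Row 4 reduces to 0 = 1/6, a contradiction. The system is inconsistent.

no solution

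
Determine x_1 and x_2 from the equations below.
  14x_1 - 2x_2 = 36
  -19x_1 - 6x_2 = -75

x_1 = 3, x_2 = 3

Row-reduce the augmented matrix:
R1 ← R1 / (14).
R2 ← R2 + 19·R1.
R2 ← R2 / (-61/7).
R1 ← R1 + 1/7·R2.
Reading off the reduced rows gives x_1 = 3, x_2 = 3.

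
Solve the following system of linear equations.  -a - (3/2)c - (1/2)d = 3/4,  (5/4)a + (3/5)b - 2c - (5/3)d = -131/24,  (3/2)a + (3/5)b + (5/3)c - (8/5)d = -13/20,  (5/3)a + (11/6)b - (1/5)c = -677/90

Row-reduce the augmented matrix:
R1 ← R1 / (-1).
R2 ← R2 − 5/4·R1.
R3 ← R3 − 3/2·R1.
R4 ← R4 − 5/3·R1.
R2 ← R2 / (3/5).
R3 ← R3 − 3/5·R2.
R4 ← R4 − 11/6·R2.
R3 ← R3 / (79/24).
R1 ← R1 − 3/2·R3.
R2 ← R2 + 155/24·R3.
R4 ← R4 − 6581/720·R3.
R4 ← R4 / (675197/106650).
R1 ← R1 − 208/395·R4.
R2 ← R2 + 2797/711·R4.
R3 ← R3 + 7/395·R4.
Reading off the reduced rows gives a = -5/2, b = -5/3, c = 3/2, d = -1.

a = -5/2, b = -5/3, c = 3/2, d = -1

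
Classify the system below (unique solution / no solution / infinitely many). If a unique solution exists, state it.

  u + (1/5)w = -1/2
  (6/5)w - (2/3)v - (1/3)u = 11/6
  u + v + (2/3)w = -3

Row-reduce the augmented matrix:
R2 ← R2 + 1/3·R1.
R3 ← R3 − 1·R1.
R2 ← R2 / (-2/3).
R3 ← R3 − 1·R2.
R3 ← R3 / (71/30).
R1 ← R1 − 1/5·R3.
R2 ← R2 + 19/10·R3.
Reading off the reduced rows gives u = -1/2, v = -5/2, w = 0.

u = -1/2, v = -5/2, w = 0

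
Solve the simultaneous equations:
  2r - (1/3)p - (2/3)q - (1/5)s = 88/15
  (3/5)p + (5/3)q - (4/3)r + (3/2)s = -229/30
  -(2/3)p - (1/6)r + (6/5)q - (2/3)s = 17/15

Row-reduce:
R1 ← R1 / (-1/3).
R2 ← R2 − 3/5·R1.
R3 ← R3 + 2/3·R1.
R2 ← R2 / (7/15).
R1 ← R1 − 2·R2.
R3 ← R3 − 38/15·R2.
R3 ← R3 / (-1153/70).
R1 ← R1 + 110/7·R3.
R2 ← R2 − 34/7·R3.
Rank is 3 with 4 unknowns, leaving s free.

infinitely many solutions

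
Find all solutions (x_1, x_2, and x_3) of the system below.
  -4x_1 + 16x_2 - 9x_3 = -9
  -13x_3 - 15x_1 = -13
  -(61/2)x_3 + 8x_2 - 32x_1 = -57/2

Row-reduce:
R1 ← R1 / (-4).
R2 ← R2 + 15·R1.
R3 ← R3 + 32·R1.
R2 ← R2 / (-60).
R1 ← R1 + 4·R2.
R3 ← R3 + 120·R2.
Row 3 reduces to 0 = 2, a contradiction. The system is inconsistent.

no solution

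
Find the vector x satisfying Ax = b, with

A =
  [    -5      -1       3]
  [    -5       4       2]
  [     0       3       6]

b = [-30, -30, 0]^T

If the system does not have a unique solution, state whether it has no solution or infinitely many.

Row-reduce the augmented matrix:
R1 ← R1 / (-5).
R2 ← R2 + 5·R1.
R2 ← R2 / (5).
R1 ← R1 − 1/5·R2.
R3 ← R3 − 3·R2.
R3 ← R3 / (33/5).
R1 ← R1 + 14/25·R3.
R2 ← R2 + 1/5·R3.
Reading off the reduced rows gives x_1 = 6, x_2 = 0, x_3 = 0.

x_1 = 6, x_2 = 0, x_3 = 0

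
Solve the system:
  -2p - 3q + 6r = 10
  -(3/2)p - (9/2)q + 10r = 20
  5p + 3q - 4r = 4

no solution

Row-reduce:
R1 ← R1 / (-2).
R2 ← R2 + 3/2·R1.
R3 ← R3 − 5·R1.
R2 ← R2 / (-9/4).
R1 ← R1 − 3/2·R2.
R3 ← R3 + 9/2·R2.
Row 3 reduces to 0 = 4, a contradiction. The system is inconsistent.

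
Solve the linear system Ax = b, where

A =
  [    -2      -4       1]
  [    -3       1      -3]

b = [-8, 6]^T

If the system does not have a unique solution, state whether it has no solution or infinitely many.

Row-reduce:
R1 ← R1 / (-2).
R2 ← R2 + 3·R1.
R2 ← R2 / (7).
R1 ← R1 − 2·R2.
Rank is 2 with 3 unknowns, leaving x_3 free.

infinitely many solutions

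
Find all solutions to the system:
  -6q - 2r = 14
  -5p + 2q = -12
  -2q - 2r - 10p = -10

Row-reduce:
Swap R1 and R2.
R1 ← R1 / (-5).
R3 ← R3 + 10·R1.
R2 ← R2 / (-6).
R1 ← R1 + 2/5·R2.
R3 ← R3 + 6·R2.
Rank is 2 with 3 unknowns, leaving r free.

infinitely many solutions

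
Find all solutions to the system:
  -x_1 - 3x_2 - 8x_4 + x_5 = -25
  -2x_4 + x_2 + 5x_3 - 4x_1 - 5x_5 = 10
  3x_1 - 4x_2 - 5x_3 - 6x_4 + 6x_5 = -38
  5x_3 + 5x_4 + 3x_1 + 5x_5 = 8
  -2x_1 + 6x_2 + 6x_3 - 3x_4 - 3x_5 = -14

no solution

Row-reduce:
R1 ← R1 / (-1).
R2 ← R2 + 4·R1.
R3 ← R3 − 3·R1.
R4 ← R4 − 3·R1.
R5 ← R5 + 2·R1.
R2 ← R2 / (13).
R1 ← R1 − 3·R2.
R3 ← R3 + 13·R2.
R4 ← R4 + 9·R2.
R5 ← R5 − 12·R2.
Swap R3 and R4.
R3 ← R3 / (110/13).
R1 ← R1 + 15/13·R3.
R2 ← R2 − 5/13·R3.
R5 ← R5 − 18/13·R3.
Swap R4 and R5.
R4 ← R4 / (-824/55).
R1 ← R1 − 29/22·R4.
R2 ← R2 − 49/22·R4.
R3 ← R3 − 23/110·R4.
Row 5 reduces to 0 = -3, a contradiction. The system is inconsistent.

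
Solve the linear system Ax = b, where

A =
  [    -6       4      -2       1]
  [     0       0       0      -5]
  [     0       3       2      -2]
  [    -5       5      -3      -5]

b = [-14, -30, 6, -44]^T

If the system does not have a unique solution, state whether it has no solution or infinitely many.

Row-reduce the augmented matrix:
R1 ← R1 / (-6).
R4 ← R4 + 5·R1.
Swap R2 and R3.
R2 ← R2 / (3).
R1 ← R1 + 2/3·R2.
R4 ← R4 − 5/3·R2.
Swap R3 and R4.
R3 ← R3 / (-22/9).
R1 ← R1 − 7/9·R3.
R2 ← R2 − 2/3·R3.
R4 ← R4 / (-5).
R1 ← R1 + 93/44·R4.
R2 ← R2 + 43/22·R4.
R3 ← R3 − 85/44·R4.
Reading off the reduced rows gives x_1 = 5, x_2 = 4, x_3 = 3, x_4 = 6.

x_1 = 5, x_2 = 4, x_3 = 3, x_4 = 6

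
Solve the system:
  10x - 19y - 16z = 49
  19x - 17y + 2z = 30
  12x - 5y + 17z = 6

x = -3, y = -5, z = 1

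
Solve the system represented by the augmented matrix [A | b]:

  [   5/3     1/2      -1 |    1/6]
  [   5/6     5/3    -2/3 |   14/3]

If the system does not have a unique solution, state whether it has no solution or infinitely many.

infinitely many solutions

Row-reduce:
R1 ← R1 / (5/3).
R2 ← R2 − 5/6·R1.
R2 ← R2 / (17/12).
R1 ← R1 − 3/10·R2.
Rank is 2 with 3 unknowns, leaving x_3 free.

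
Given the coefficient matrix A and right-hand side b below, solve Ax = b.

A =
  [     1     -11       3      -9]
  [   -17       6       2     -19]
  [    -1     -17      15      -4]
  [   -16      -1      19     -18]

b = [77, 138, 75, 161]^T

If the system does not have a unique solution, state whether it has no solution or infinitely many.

x_1 = -2, x_2 = -2, x_3 = 1, x_4 = -6

Row-reduce the augmented matrix:
R2 ← R2 + 17·R1.
R3 ← R3 + 1·R1.
R4 ← R4 + 16·R1.
R2 ← R2 / (-181).
R1 ← R1 + 11·R2.
R3 ← R3 + 28·R2.
R4 ← R4 + 177·R2.
R3 ← R3 / (1774/181).
R1 ← R1 + 40/181·R3.
R2 ← R2 + 53/181·R3.
R4 ← R4 − 2746/181·R3.
R4 ← R4 / (-13185/887).
R1 ← R1 − 1561/887·R4.
R2 ← R2 − 2407/1774·R4.
R3 ← R3 − 2463/1774·R4.
Reading off the reduced rows gives x_1 = -2, x_2 = -2, x_3 = 1, x_4 = -6.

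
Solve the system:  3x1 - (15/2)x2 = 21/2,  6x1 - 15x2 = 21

infinitely many solutions

Row-reduce:
R1 ← R1 / (3).
R2 ← R2 − 6·R1.
Rank is 1 with 2 unknowns, leaving x2 free.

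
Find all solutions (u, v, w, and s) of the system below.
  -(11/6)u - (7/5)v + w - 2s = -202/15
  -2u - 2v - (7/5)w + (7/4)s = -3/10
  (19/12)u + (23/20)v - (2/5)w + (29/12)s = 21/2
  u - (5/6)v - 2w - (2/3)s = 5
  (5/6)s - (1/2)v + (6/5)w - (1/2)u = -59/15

no solution

Row-reduce:
R1 ← R1 / (-11/6).
R2 ← R2 + 2·R1.
R3 ← R3 − 19/12·R1.
R4 ← R4 − 1·R1.
R5 ← R5 + 1/2·R1.
R2 ← R2 / (-26/55).
R1 ← R1 − 42/55·R2.
R3 ← R3 + 13/220·R2.
R4 ← R4 + 527/330·R2.
R5 ← R5 + 13/110·R2.
R3 ← R3 / (31/40).
R1 ← R1 + 297/65·R3.
R2 ← R2 − 137/26·R3.
R4 ← R4 − 5429/780·R3.
R5 ← R5 − 31/20·R3.
R4 ← R4 / (-243989/14508).
R1 ← R1 − 6939/806·R4.
R2 ← R2 + 23365/2418·R4.
R3 ← R3 − 95/372·R4.
Row 5 reduces to 0 = 2, a contradiction. The system is inconsistent.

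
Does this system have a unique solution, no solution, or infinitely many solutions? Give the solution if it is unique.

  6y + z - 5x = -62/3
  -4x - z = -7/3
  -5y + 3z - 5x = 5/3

x = 1, y = -7/3, z = -5/3

Row-reduce the augmented matrix:
R1 ← R1 / (-5).
R2 ← R2 + 4·R1.
R3 ← R3 + 5·R1.
R2 ← R2 / (-24/5).
R1 ← R1 + 6/5·R2.
R3 ← R3 + 11·R2.
R3 ← R3 / (49/8).
R1 ← R1 − 1/4·R3.
R2 ← R2 − 3/8·R3.
Reading off the reduced rows gives x = 1, y = -7/3, z = -5/3.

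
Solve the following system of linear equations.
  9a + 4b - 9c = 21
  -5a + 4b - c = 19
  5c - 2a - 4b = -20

infinitely many solutions

Row-reduce:
R1 ← R1 / (9).
R2 ← R2 + 5·R1.
R3 ← R3 + 2·R1.
R2 ← R2 / (56/9).
R1 ← R1 − 4/9·R2.
R3 ← R3 + 28/9·R2.
Rank is 2 with 3 unknowns, leaving c free.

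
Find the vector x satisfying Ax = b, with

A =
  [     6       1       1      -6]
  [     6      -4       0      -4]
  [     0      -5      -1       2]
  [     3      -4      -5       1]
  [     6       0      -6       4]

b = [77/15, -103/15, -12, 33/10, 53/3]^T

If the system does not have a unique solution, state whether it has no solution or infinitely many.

x_1 = 1/2, x_2 = 14/5, x_3 = -8/3, x_4 = -1/3

Row-reduce the augmented matrix:
R1 ← R1 / (6).
R2 ← R2 − 6·R1.
R4 ← R4 − 3·R1.
R5 ← R5 − 6·R1.
R2 ← R2 / (-5).
R1 ← R1 − 1/6·R2.
R3 ← R3 + 5·R2.
R4 ← R4 + 9/2·R2.
R5 ← R5 + 1·R2.
Swap R3 and R4.
R3 ← R3 / (-23/5).
R1 ← R1 − 2/15·R3.
R2 ← R2 − 1/5·R3.
R5 ← R5 + 34/5·R3.
Swap R4 and R5.
R4 ← R4 / (146/23).
R1 ← R1 + 20/23·R4.
R2 ← R2 + 7/23·R4.
R3 ← R3 + 11/23·R4.
R5 reduces to 0 = 0, so the extra equation is consistent.
Reading off the reduced rows gives x_1 = 1/2, x_2 = 14/5, x_3 = -8/3, x_4 = -1/3.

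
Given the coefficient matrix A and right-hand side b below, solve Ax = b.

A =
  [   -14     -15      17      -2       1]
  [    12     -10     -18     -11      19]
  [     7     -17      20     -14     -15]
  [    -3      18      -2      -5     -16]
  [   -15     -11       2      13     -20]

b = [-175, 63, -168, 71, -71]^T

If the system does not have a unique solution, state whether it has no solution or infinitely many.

x_1 = 2, x_2 = 4, x_3 = -5, x_4 = 1, x_5 = 0

Row-reduce the augmented matrix:
R1 ← R1 / (-14).
R2 ← R2 − 12·R1.
R3 ← R3 − 7·R1.
R4 ← R4 + 3·R1.
R5 ← R5 + 15·R1.
R2 ← R2 / (-160/7).
R1 ← R1 − 15/14·R2.
R3 ← R3 + 49/2·R2.
R4 ← R4 − 297/14·R2.
R5 ← R5 − 71/14·R2.
R3 ← R3 / (1287/40).
R1 ← R1 + 11/8·R3.
R2 ← R2 − 3/20·R3.
R4 ← R4 + 353/40·R3.
R5 ← R5 + 679/40·R3.
R4 ← R4 / (-172439/10296).
R1 ← R1 + 479/936·R4.
R2 ← R2 − 1931/3432·R4.
R3 ← R3 + 439/10296·R4.
R5 ← R5 − 59707/5148·R4.
R5 ← R5 / (-7036792/172439).
R1 ← R1 + 75471/172439·R5.
R2 ← R2 + 165062/172439·R5.
R3 ← R3 + 188447/172439·R5.
R4 ← R4 − 78243/172439·R5.
Reading off the reduced rows gives x_1 = 2, x_2 = 4, x_3 = -5, x_4 = 1, x_5 = 0.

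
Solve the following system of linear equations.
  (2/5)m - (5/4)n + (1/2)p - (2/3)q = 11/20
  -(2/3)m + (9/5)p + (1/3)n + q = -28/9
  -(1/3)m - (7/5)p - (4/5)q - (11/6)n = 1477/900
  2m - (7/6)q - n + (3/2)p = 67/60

m = -1/4, n = 2/3, p = -1/2, q = -13/5

Row-reduce the augmented matrix:
R1 ← R1 / (2/5).
R2 ← R2 + 2/3·R1.
R3 ← R3 + 1/3·R1.
R4 ← R4 − 2·R1.
R2 ← R2 / (-7/4).
R1 ← R1 + 25/8·R2.
R3 ← R3 + 23/8·R2.
R4 ← R4 − 21/4·R2.
R3 ← R3 / (-223/42).
R1 ← R1 + 145/42·R3.
R2 ← R2 + 158/105·R3.
R4 ← R4 − 69/10·R3.
R4 ← R4 / (5167/16725).
R1 ← R1 + 472/669·R4.
R2 ← R2 − 6622/16725·R4.
R3 ← R3 − 739/3345·R4.
Reading off the reduced rows gives m = -1/4, n = 2/3, p = -1/2, q = -13/5.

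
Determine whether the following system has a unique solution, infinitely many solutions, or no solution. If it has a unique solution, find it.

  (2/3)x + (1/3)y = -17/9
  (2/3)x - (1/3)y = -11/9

Row-reduce the augmented matrix:
R1 ← R1 / (2/3).
R2 ← R2 − 2/3·R1.
R2 ← R2 / (-2/3).
R1 ← R1 − 1/2·R2.
Reading off the reduced rows gives x = -7/3, y = -1.

x = -7/3, y = -1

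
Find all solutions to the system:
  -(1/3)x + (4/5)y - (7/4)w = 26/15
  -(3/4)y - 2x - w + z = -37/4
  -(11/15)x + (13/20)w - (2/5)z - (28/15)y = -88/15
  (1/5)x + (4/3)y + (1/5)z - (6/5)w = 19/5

Row-reduce:
R1 ← R1 / (-1/3).
R2 ← R2 + 2·R1.
R3 ← R3 + 11/15·R1.
R4 ← R4 − 1/5·R1.
R2 ← R2 / (-111/20).
R1 ← R1 + 12/5·R2.
R3 ← R3 + 272/75·R2.
R4 ← R4 − 136/75·R2.
R3 ← R3 / (-1754/1665).
R1 ← R1 + 16/37·R3.
R2 ← R2 + 20/111·R3.
R4 ← R4 − 877/1665·R3.
Rank is 3 with 4 unknowns, leaving w free.

infinitely many solutions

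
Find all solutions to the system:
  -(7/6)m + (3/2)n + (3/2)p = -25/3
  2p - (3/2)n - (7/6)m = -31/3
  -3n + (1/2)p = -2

Row-reduce:
R1 ← R1 / (-7/6).
R2 ← R2 + 7/6·R1.
R2 ← R2 / (-3).
R1 ← R1 + 9/7·R2.
R3 ← R3 + 3·R2.
Rank is 2 with 3 unknowns, leaving p free.

infinitely many solutions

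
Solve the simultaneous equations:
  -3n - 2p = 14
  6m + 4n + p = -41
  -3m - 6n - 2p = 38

m = -4, n = -4, p = -1

Row-reduce the augmented matrix:
Swap R1 and R2.
R1 ← R1 / (6).
R3 ← R3 + 3·R1.
R2 ← R2 / (-3).
R1 ← R1 − 2/3·R2.
R3 ← R3 + 4·R2.
R3 ← R3 / (7/6).
R1 ← R1 + 5/18·R3.
R2 ← R2 − 2/3·R3.
Reading off the reduced rows gives m = -4, n = -4, p = -1.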